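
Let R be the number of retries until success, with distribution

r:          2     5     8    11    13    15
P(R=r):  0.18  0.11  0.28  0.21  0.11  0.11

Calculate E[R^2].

90.14

E[R^2] = Σ r^2·P(R=r)
 = 4·0.18 + 25·0.11 + 64·0.28 + 121·0.21 + 169·0.11 + 225·0.11
 = 0.72 + 2.75 + 17.92 + 25.41 + 18.59 + 24.75
 = 90.14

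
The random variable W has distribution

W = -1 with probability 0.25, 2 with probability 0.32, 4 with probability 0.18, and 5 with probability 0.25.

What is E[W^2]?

10.66

E[W^2] = Σ w^2·P(W=w)
 = 1·0.25 + 4·0.32 + 16·0.18 + 25·0.25
 = 0.25 + 1.28 + 2.88 + 6.25
 = 10.66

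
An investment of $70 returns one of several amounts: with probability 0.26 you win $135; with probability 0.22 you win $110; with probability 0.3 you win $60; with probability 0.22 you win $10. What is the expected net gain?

E[payout] = 135·0.26 + 110·0.22 + 60·0.3 + 10·0.22
 = 35.1 + 24.2 + 18 + 2.2
 = 79.5
Net = 79.5 - 70 = 9.5

9.5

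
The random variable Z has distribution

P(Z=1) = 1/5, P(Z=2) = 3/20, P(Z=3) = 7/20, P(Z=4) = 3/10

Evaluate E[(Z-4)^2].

2.75

E[(Z-4)^2] = Σ (z-4)^2·P(Z=z)
 = 9·1/5 + 4·3/20 + 1·7/20 + 0·3/10
 = 9/5 + 3/5 + 7/20 + 0
 = 11/4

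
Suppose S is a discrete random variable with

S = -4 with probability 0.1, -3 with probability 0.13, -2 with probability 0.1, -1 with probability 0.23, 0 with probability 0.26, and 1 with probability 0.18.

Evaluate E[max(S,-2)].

E[max(S,-2)] = Σ max(s,-2)·P(S=s)
 = (-2)·0.1 + (-2)·0.13 + (-2)·0.1 + (-1)·0.23 + 0·0.26 + 1·0.18
 = (-0.2) + (-0.26) + (-0.2) + (-0.23) + 0 + 0.18
 = -0.71

-0.71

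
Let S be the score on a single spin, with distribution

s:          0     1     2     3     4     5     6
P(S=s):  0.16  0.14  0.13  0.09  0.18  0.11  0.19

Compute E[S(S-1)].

10.86

E[S(S-1)] = Σ s(s-1)·P(S=s)
 = 0·0.16 + 0·0.14 + 2·0.13 + 6·0.09 + 12·0.18 + 20·0.11 + 30·0.19
 = 0 + 0 + 0.26 + 0.54 + 2.16 + 2.2 + 5.7
 = 10.86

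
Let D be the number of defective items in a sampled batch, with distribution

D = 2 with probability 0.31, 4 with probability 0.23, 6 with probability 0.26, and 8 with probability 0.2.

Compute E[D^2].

E[D^2] = Σ d^2·P(D=d)
 = 4·0.31 + 16·0.23 + 36·0.26 + 64·0.2
 = 1.24 + 3.68 + 9.36 + 12.8
 = 27.08

27.08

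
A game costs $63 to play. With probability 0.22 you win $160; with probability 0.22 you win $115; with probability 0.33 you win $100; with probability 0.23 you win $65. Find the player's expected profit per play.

E[payout] = 160·0.22 + 115·0.22 + 100·0.33 + 65·0.23
 = 35.2 + 25.3 + 33 + 14.95
 = 108.45
Net = 108.45 - 63 = 45.45

45.45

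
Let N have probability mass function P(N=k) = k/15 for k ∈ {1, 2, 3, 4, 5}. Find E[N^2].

15

E[N^2] = Σ n^2·P(N=n)
 = 1·1/15 + 4·2/15 + 9·1/5 + 16·4/15 + 25·1/3
 = 1/15 + 8/15 + 9/5 + 64/15 + 25/3
 = 15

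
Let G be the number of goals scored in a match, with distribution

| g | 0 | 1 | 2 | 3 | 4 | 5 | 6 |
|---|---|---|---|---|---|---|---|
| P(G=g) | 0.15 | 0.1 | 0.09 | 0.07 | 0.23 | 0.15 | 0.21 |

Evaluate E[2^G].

E[2^G] = Σ 2^g·P(G=g)
 = 1·0.15 + 2·0.1 + 4·0.09 + 8·0.07 + 16·0.23 + 32·0.15 + 64·0.21
 = 0.15 + 0.2 + 0.36 + 0.56 + 3.68 + 4.8 + 13.44
 = 23.19

23.19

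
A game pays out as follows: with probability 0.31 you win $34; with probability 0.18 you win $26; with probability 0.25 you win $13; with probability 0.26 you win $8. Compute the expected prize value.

20.55

E[payout] = 34·0.31 + 26·0.18 + 13·0.25 + 8·0.26
 = 10.54 + 4.68 + 3.25 + 2.08
 = 20.55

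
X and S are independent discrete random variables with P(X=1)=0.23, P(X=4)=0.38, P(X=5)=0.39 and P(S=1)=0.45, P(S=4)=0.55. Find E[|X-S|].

E[|X-S|] = Σ_x Σ_s |x-s| · P(X=x)P(S=s)
 = 0·0.1035 + 3·0.1265 + 3·0.171 + 0·0.209 + 4·0.1755 + 1·0.2145
 = 0 + 0.3795 + 0.513 + 0 + 0.702 + 0.2145
 = 1.809

1.809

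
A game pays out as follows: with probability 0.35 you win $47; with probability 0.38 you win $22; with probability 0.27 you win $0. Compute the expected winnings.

E[payout] = 47·0.35 + 22·0.38 + 0·0.27
 = 16.45 + 8.36 + 0
 = 24.81

24.81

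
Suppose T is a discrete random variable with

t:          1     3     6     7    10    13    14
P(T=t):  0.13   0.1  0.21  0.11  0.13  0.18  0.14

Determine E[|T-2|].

E[|T-2|] = Σ |t-2|·P(T=t)
 = 1·0.13 + 1·0.1 + 4·0.21 + 5·0.11 + 8·0.13 + 11·0.18 + 12·0.14
 = 0.13 + 0.1 + 0.84 + 0.55 + 1.04 + 1.98 + 1.68
 = 6.32

6.32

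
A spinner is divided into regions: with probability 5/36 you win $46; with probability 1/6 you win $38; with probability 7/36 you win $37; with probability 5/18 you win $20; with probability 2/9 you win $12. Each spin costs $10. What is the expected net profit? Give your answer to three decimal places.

E[payout] = 46·5/36 + 38·1/6 + 37·7/36 + 20·5/18 + 12·2/9
 = 115/18 + 19/3 + 259/36 + 50/9 + 8/3
 = 1013/36
Net = 1013/36 - 10 = 653/36

18.139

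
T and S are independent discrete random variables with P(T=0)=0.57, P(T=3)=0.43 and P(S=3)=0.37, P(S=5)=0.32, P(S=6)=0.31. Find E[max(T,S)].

E[max(T,S)] = Σ_t Σ_s max(t,s) · P(T=t)P(S=s)
 = 3·0.2109 + 5·0.1824 + 6·0.1767 + 3·0.1591 + 5·0.1376 + 6·0.1333
 = 0.6327 + 0.912 + 1.0602 + 0.4773 + 0.688 + 0.7998
 = 4.57

4.57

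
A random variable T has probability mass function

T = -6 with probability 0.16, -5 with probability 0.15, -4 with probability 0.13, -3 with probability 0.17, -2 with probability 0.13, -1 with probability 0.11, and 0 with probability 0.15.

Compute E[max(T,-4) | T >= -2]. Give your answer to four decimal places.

P(T >= -2) = 0.13 + 0.11 + 0.15 = 0.39.
E[max(T,-4) | T >= -2] = [(-2)·0.13 + (-1)·0.11 + 0·0.15] / 0.39
 = -0.37 / 0.39
 = -37/39

-0.9487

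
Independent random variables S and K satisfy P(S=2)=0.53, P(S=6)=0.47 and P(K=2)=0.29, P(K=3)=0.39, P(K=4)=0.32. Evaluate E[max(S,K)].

4.4259

E[max(S,K)] = Σ_s Σ_k max(s,k) · P(S=s)P(K=k)
 = 2·0.1537 + 3·0.2067 + 4·0.1696 + 6·0.1363 + 6·0.1833 + 6·0.1504
 = 0.3074 + 0.6201 + 0.6784 + 0.8178 + 1.0998 + 0.9024
 = 4.4259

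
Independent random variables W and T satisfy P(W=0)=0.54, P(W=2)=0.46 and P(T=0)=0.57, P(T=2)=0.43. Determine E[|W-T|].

0.9888

E[|W-T|] = Σ_w Σ_t |w-t| · P(W=w)P(T=t)
 = 0·0.3078 + 2·0.2322 + 2·0.2622 + 0·0.1978
 = 0 + 0.4644 + 0.5244 + 0
 = 0.9888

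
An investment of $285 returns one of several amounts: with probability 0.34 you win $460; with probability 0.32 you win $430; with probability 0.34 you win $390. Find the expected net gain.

141.6

E[payout] = 460·0.34 + 430·0.32 + 390·0.34
 = 156.4 + 137.6 + 132.6
 = 426.6
Net = 426.6 - 285 = 141.6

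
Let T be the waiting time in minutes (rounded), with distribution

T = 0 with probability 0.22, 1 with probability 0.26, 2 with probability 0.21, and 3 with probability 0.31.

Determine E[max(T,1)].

1.83

E[max(T,1)] = Σ max(t,1)·P(T=t)
 = 1·0.22 + 1·0.26 + 2·0.21 + 3·0.31
 = 0.22 + 0.26 + 0.42 + 0.93
 = 1.83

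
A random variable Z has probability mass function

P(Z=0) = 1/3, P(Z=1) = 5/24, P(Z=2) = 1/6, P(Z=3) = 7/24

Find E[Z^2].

3.5

E[Z^2] = Σ z^2·P(Z=z)
 = 0·1/3 + 1·5/24 + 4·1/6 + 9·7/24
 = 0 + 5/24 + 2/3 + 21/8
 = 7/2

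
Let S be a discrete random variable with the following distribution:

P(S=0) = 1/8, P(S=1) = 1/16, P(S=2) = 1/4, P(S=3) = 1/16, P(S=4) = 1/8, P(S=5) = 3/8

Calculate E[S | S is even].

P(S is even) = 1/8 + 1/4 + 1/8 = 1/2.
E[S | S is even] = [0·1/8 + 2·1/4 + 4·1/8] / (1/2)
 = 1 / (1/2)
 = 2

2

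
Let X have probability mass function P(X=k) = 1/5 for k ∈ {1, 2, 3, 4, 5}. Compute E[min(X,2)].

E[min(X,2)] = Σ min(x,2)·P(X=x)
 = 1·1/5 + 2·1/5 + 2·1/5 + 2·1/5 + 2·1/5
 = 1/5 + 2/5 + 2/5 + 2/5 + 2/5
 = 9/5

1.8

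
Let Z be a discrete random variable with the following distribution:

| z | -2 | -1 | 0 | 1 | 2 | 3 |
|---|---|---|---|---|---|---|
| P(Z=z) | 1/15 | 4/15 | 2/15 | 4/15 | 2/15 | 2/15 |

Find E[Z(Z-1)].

2

E[Z(Z-1)] = Σ z(z-1)·P(Z=z)
 = 6·1/15 + 2·4/15 + 0·2/15 + 0·4/15 + 2·2/15 + 6·2/15
 = 2/5 + 8/15 + 0 + 0 + 4/15 + 4/5
 = 2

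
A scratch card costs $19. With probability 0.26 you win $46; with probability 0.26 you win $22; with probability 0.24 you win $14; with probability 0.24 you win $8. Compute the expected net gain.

3.96

E[payout] = 46·0.26 + 22·0.26 + 14·0.24 + 8·0.24
 = 11.96 + 5.72 + 3.36 + 1.92
 = 22.96
Net = 22.96 - 19 = 3.96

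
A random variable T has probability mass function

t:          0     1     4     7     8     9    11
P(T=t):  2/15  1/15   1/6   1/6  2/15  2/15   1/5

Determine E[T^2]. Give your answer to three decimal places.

E[T^2] = Σ t^2·P(T=t)
 = 0·2/15 + 1·1/15 + 16·1/6 + 49·1/6 + 64·2/15 + 81·2/15 + 121·1/5
 = 0 + 1/15 + 8/3 + 49/6 + 128/15 + 54/5 + 121/5
 = 1633/30

54.433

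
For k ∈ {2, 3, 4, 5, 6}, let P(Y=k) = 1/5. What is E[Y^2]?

E[Y^2] = Σ y^2·P(Y=y)
 = 4·1/5 + 9·1/5 + 16·1/5 + 25·1/5 + 36·1/5
 = 4/5 + 9/5 + 16/5 + 5 + 36/5
 = 18

18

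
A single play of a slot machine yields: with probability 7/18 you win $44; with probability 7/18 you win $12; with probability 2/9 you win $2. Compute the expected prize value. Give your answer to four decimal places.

E[payout] = 44·7/18 + 12·7/18 + 2·2/9
 = 154/9 + 14/3 + 4/9
 = 200/9

22.2222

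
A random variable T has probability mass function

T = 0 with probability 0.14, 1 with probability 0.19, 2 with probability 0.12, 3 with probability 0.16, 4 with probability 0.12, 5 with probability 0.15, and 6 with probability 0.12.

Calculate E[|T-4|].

1.92

E[|T-4|] = Σ |t-4|·P(T=t)
 = 4·0.14 + 3·0.19 + 2·0.12 + 1·0.16 + 0·0.12 + 1·0.15 + 2·0.12
 = 0.56 + 0.57 + 0.24 + 0.16 + 0 + 0.15 + 0.24
 = 1.92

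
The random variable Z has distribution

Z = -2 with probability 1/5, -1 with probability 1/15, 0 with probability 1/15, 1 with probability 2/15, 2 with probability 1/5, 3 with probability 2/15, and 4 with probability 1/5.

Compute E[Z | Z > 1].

P(Z > 1) = 1/5 + 2/15 + 1/5 = 8/15.
E[Z | Z > 1] = [2·1/5 + 3·2/15 + 4·1/5] / (8/15)
 = 8/5 / (8/15)
 = 3

3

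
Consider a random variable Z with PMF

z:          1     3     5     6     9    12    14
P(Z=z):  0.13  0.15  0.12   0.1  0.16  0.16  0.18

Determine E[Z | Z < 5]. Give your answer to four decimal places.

2.0714

P(Z < 5) = 0.13 + 0.15 = 0.28.
E[Z | Z < 5] = [1·0.13 + 3·0.15] / 0.28
 = 0.58 / 0.28
 = 29/14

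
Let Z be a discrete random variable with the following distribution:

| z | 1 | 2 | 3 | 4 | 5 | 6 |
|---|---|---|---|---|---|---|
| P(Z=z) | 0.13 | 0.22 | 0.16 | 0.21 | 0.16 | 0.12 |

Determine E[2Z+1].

7.82

E[2Z+1] = Σ (2z+1)·P(Z=z)
 = 3·0.13 + 5·0.22 + 7·0.16 + 9·0.21 + 11·0.16 + 13·0.12
 = 0.39 + 1.1 + 1.12 + 1.89 + 1.76 + 1.56
 = 7.82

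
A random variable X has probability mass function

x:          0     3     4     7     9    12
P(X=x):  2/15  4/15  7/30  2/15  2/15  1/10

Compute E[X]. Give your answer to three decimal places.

E[X] = Σ x·P(X=x)
 = 0·2/15 + 3·4/15 + 4·7/30 + 7·2/15 + 9·2/15 + 12·1/10
 = 0 + 4/5 + 14/15 + 14/15 + 6/5 + 6/5
 = 76/15

5.067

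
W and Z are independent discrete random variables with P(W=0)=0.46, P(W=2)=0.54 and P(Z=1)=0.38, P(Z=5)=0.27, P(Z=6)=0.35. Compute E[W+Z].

4.91

E[W+Z] = Σ_w Σ_z (w+z) · P(W=w)P(Z=z)
 = 1·0.1748 + 5·0.1242 + 6·0.161 + 3·0.2052 + 7·0.1458 + 8·0.189
 = 0.1748 + 0.621 + 0.966 + 0.6156 + 1.0206 + 1.512
 = 4.91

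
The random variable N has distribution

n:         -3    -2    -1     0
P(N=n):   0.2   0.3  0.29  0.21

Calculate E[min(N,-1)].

-1.7

E[min(N,-1)] = Σ min(n,-1)·P(N=n)
 = (-3)·0.2 + (-2)·0.3 + (-1)·0.29 + (-1)·0.21
 = (-0.6) + (-0.6) + (-0.29) + (-0.21)
 = -1.7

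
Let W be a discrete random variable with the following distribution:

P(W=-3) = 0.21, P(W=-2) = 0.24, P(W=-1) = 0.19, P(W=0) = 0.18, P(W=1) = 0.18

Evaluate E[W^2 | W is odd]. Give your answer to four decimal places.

3.8966

P(W is odd) = 0.21 + 0.19 + 0.18 = 0.58.
E[W^2 | W is odd] = [9·0.21 + 1·0.19 + 1·0.18] / 0.58
 = 2.26 / 0.58
 = 113/29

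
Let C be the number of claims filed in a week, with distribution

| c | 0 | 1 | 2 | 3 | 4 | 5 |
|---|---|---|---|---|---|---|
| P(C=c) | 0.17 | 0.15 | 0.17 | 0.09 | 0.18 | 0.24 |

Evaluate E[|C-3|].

E[|C-3|] = Σ |c-3|·P(C=c)
 = 3·0.17 + 2·0.15 + 1·0.17 + 0·0.09 + 1·0.18 + 2·0.24
 = 0.51 + 0.3 + 0.17 + 0 + 0.18 + 0.48
 = 1.64

1.64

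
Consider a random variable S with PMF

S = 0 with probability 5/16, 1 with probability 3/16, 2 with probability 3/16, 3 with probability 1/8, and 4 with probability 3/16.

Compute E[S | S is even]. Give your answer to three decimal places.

1.636

P(S is even) = 5/16 + 3/16 + 3/16 = 11/16.
E[S | S is even] = [0·5/16 + 2·3/16 + 4·3/16] / (11/16)
 = 9/8 / (11/16)
 = 18/11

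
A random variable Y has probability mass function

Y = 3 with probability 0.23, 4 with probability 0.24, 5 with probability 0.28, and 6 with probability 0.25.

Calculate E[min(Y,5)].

E[min(Y,5)] = Σ min(y,5)·P(Y=y)
 = 3·0.23 + 4·0.24 + 5·0.28 + 5·0.25
 = 0.69 + 0.96 + 1.4 + 1.25
 = 4.3

4.3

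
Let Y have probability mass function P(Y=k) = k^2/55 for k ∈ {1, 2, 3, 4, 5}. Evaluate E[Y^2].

E[Y^2] = Σ y^2·P(Y=y)
 = 1·1/55 + 4·4/55 + 9·9/55 + 16·16/55 + 25·5/11
 = 1/55 + 16/55 + 81/55 + 256/55 + 125/11
 = 89/5

17.8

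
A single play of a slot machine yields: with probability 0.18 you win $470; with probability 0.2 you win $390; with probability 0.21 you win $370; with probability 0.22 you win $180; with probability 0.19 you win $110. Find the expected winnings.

300.8

E[payout] = 470·0.18 + 390·0.2 + 370·0.21 + 180·0.22 + 110·0.19
 = 84.6 + 78 + 77.7 + 39.6 + 20.9
 = 300.8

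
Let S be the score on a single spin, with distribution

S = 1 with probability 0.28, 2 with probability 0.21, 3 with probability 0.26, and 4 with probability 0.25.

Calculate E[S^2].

7.46

E[S^2] = Σ s^2·P(S=s)
 = 1·0.28 + 4·0.21 + 9·0.26 + 16·0.25
 = 0.28 + 0.84 + 2.34 + 4
 = 7.46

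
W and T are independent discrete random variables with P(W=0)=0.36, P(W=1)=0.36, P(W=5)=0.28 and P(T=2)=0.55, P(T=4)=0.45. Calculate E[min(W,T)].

E[min(W,T)] = Σ_w Σ_t min(w,t) · P(W=w)P(T=t)
 = 0·0.198 + 0·0.162 + 1·0.198 + 1·0.162 + 2·0.154 + 4·0.126
 = 0 + 0 + 0.198 + 0.162 + 0.308 + 0.504
 = 1.172

1.172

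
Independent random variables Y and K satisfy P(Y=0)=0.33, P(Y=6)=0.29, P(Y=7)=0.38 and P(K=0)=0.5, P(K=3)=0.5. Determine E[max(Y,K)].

E[max(Y,K)] = Σ_y Σ_k max(y,k) · P(Y=y)P(K=k)
 = 0·0.165 + 3·0.165 + 6·0.145 + 6·0.145 + 7·0.19 + 7·0.19
 = 0 + 0.495 + 0.87 + 0.87 + 1.33 + 1.33
 = 4.895

4.895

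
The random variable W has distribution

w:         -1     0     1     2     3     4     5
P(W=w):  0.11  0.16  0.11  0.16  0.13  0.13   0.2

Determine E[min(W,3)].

E[min(W,3)] = Σ min(w,3)·P(W=w)
 = (-1)·0.11 + 0·0.16 + 1·0.11 + 2·0.16 + 3·0.13 + 3·0.13 + 3·0.2
 = (-0.11) + 0 + 0.11 + 0.32 + 0.39 + 0.39 + 0.6
 = 1.7

1.7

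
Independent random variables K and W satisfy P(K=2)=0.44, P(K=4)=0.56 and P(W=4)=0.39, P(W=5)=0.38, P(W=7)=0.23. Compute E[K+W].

8.19

E[K+W] = Σ_k Σ_w (k+w) · P(K=k)P(W=w)
 = 6·0.1716 + 7·0.1672 + 9·0.1012 + 8·0.2184 + 9·0.2128 + 11·0.1288
 = 1.0296 + 1.1704 + 0.9108 + 1.7472 + 1.9152 + 1.4168
 = 8.19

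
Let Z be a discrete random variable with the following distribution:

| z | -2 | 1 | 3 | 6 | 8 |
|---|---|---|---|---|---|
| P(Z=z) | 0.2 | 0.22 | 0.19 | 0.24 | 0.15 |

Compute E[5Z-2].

E[5Z-2] = Σ (5z-2)·P(Z=z)
 = (-12)·0.2 + 3·0.22 + 13·0.19 + 28·0.24 + 38·0.15
 = (-2.4) + 0.66 + 2.47 + 6.72 + 5.7
 = 13.15

13.15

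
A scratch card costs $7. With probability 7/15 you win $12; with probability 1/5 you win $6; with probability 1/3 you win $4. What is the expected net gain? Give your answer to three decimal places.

E[payout] = 12·7/15 + 6·1/5 + 4·1/3
 = 28/5 + 6/5 + 4/3
 = 122/15
Net = 122/15 - 7 = 17/15

1.133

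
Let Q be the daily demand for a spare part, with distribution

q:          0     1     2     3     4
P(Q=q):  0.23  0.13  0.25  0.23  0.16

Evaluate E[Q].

E[Q] = Σ q·P(Q=q)
 = 0·0.23 + 1·0.13 + 2·0.25 + 3·0.23 + 4·0.16
 = 0 + 0.13 + 0.5 + 0.69 + 0.64
 = 1.96

1.96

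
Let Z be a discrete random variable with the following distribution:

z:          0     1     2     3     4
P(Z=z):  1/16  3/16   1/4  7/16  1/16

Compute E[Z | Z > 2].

P(Z > 2) = 7/16 + 1/16 = 1/2.
E[Z | Z > 2] = [3·7/16 + 4·1/16] / (1/2)
 = 25/16 / (1/2)
 = 25/8

3.125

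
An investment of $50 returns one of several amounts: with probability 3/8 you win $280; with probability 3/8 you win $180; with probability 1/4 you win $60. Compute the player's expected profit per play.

137.5

E[payout] = 280·3/8 + 180·3/8 + 60·1/4
 = 105 + 135/2 + 15
 = 375/2
Net = 375/2 - 50 = 275/2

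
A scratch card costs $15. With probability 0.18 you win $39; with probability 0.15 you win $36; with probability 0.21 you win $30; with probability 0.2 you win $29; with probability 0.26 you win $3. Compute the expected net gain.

10.3

E[payout] = 39·0.18 + 36·0.15 + 30·0.21 + 29·0.2 + 3·0.26
 = 7.02 + 5.4 + 6.3 + 5.8 + 0.78
 = 25.3
Net = 25.3 - 15 = 10.3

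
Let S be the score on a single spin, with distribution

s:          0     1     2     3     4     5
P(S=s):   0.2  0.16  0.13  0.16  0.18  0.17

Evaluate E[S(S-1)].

E[S(S-1)] = Σ s(s-1)·P(S=s)
 = 0·0.2 + 0·0.16 + 2·0.13 + 6·0.16 + 12·0.18 + 20·0.17
 = 0 + 0 + 0.26 + 0.96 + 2.16 + 3.4
 = 6.78

6.78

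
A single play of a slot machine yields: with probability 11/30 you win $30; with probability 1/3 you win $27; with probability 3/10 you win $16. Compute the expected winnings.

24.8

E[payout] = 30·11/30 + 27·1/3 + 16·3/10
 = 11 + 9 + 24/5
 = 124/5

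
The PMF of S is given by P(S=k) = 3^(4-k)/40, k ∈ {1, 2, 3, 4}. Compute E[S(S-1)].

E[S(S-1)] = Σ s(s-1)·P(S=s)
 = 0·27/40 + 2·9/40 + 6·3/40 + 12·1/40
 = 0 + 9/20 + 9/20 + 3/10
 = 6/5

1.2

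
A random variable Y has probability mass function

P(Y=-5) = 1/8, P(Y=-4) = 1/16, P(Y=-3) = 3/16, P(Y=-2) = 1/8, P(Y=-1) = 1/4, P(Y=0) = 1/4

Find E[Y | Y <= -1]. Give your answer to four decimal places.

-2.5833

P(Y <= -1) = 1/8 + 1/16 + 3/16 + 1/8 + 1/4 = 3/4.
E[Y | Y <= -1] = [(-5)·1/8 + (-4)·1/16 + (-3)·3/16 + (-2)·1/8 + (-1)·1/4] / (3/4)
 = -31/16 / (3/4)
 = -31/12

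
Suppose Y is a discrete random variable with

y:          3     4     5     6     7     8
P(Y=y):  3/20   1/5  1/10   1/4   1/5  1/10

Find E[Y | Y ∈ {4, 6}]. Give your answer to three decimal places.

P(Y ∈ {4, 6}) = 1/5 + 1/4 = 9/20.
E[Y | Y ∈ {4, 6}] = [4·1/5 + 6·1/4] / (9/20)
 = 23/10 / (9/20)
 = 46/9

5.111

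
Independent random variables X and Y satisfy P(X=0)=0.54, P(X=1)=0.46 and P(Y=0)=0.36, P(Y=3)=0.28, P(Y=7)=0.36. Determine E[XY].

1.5456

E[XY] = Σ_x Σ_y xy · P(X=x)P(Y=y)
 = 0·0.1944 + 0·0.1512 + 0·0.1944 + 0·0.1656 + 3·0.1288 + 7·0.1656
 = 0 + 0 + 0 + 0 + 0.3864 + 1.1592
 = 1.5456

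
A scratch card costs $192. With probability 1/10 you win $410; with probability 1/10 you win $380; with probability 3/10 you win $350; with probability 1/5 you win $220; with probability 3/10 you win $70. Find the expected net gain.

57

E[payout] = 410·1/10 + 380·1/10 + 350·3/10 + 220·1/5 + 70·3/10
 = 41 + 38 + 105 + 44 + 21
 = 249
Net = 249 - 192 = 57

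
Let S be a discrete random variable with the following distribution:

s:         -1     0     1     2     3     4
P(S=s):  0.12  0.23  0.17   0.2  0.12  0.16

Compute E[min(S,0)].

E[min(S,0)] = Σ min(s,0)·P(S=s)
 = (-1)·0.12 + 0·0.23 + 0·0.17 + 0·0.2 + 0·0.12 + 0·0.16
 = (-0.12) + 0 + 0 + 0 + 0 + 0
 = -0.12

-0.12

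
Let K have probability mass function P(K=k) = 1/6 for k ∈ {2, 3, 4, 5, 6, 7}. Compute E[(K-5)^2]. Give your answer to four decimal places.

E[(K-5)^2] = Σ (k-5)^2·P(K=k)
 = 9·1/6 + 4·1/6 + 1·1/6 + 0·1/6 + 1·1/6 + 4·1/6
 = 3/2 + 2/3 + 1/6 + 0 + 1/6 + 2/3
 = 19/6

3.1667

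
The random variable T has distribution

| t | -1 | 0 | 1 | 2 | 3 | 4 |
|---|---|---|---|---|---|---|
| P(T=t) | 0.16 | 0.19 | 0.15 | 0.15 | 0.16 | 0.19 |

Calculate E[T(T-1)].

E[T(T-1)] = Σ t(t-1)·P(T=t)
 = 2·0.16 + 0·0.19 + 0·0.15 + 2·0.15 + 6·0.16 + 12·0.19
 = 0.32 + 0 + 0 + 0.3 + 0.96 + 2.28
 = 3.86

3.86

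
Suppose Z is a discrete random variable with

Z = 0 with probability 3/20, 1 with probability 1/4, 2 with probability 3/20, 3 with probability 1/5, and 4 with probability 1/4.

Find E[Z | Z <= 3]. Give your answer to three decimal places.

1.533

P(Z <= 3) = 3/20 + 1/4 + 3/20 + 1/5 = 3/4.
E[Z | Z <= 3] = [0·3/20 + 1·1/4 + 2·3/20 + 3·1/5] / (3/4)
 = 23/20 / (3/4)
 = 23/15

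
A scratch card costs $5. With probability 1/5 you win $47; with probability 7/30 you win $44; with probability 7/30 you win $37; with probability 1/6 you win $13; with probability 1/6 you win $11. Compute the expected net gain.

27.3

E[payout] = 47·1/5 + 44·7/30 + 37·7/30 + 13·1/6 + 11·1/6
 = 47/5 + 154/15 + 259/30 + 13/6 + 11/6
 = 323/10
Net = 323/10 - 5 = 273/10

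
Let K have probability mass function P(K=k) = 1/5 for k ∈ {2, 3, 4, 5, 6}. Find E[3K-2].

10

E[3K-2] = Σ (3k-2)·P(K=k)
 = 4·1/5 + 7·1/5 + 10·1/5 + 13·1/5 + 16·1/5
 = 4/5 + 7/5 + 2 + 13/5 + 16/5
 = 10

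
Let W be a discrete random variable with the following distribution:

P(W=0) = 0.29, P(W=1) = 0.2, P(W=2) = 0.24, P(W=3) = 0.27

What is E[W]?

E[W] = Σ w·P(W=w)
 = 0·0.29 + 1·0.2 + 2·0.24 + 3·0.27
 = 0 + 0.2 + 0.48 + 0.81
 = 1.49

1.49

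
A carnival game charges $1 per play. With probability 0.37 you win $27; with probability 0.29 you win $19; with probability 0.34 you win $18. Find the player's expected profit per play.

E[payout] = 27·0.37 + 19·0.29 + 18·0.34
 = 9.99 + 5.51 + 6.12
 = 21.62
Net = 21.62 - 1 = 20.62

20.62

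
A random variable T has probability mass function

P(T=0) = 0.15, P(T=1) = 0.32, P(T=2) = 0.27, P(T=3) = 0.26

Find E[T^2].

E[T^2] = Σ t^2·P(T=t)
 = 0·0.15 + 1·0.32 + 4·0.27 + 9·0.26
 = 0 + 0.32 + 1.08 + 2.34
 = 3.74

3.74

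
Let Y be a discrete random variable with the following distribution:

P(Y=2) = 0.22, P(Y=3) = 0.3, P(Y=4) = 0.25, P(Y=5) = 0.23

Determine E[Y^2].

E[Y^2] = Σ y^2·P(Y=y)
 = 4·0.22 + 9·0.3 + 16·0.25 + 25·0.23
 = 0.88 + 2.7 + 4 + 5.75
 = 13.33

13.33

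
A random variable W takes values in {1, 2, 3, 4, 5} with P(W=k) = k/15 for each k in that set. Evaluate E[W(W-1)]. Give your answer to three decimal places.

11.333

E[W(W-1)] = Σ w(w-1)·P(W=w)
 = 0·1/15 + 2·2/15 + 6·1/5 + 12·4/15 + 20·1/3
 = 0 + 4/15 + 6/5 + 16/5 + 20/3
 = 34/3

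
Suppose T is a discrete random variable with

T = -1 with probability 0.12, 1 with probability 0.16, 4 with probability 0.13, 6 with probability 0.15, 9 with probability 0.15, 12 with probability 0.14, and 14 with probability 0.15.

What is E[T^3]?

803.63

E[T^3] = Σ t^3·P(T=t)
 = (-1)·0.12 + 1·0.16 + 64·0.13 + 216·0.15 + 729·0.15 + 1728·0.14 + 2744·0.15
 = (-0.12) + 0.16 + 8.32 + 32.4 + 109.35 + 241.92 + 411.6
 = 803.63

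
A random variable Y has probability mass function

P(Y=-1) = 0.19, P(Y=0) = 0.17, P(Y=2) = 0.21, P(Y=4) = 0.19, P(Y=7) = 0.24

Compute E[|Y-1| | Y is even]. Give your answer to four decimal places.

1.6667

P(Y is even) = 0.17 + 0.21 + 0.19 = 0.57.
E[|Y-1| | Y is even] = [1·0.17 + 1·0.21 + 3·0.19] / 0.57
 = 0.95 / 0.57
 = 5/3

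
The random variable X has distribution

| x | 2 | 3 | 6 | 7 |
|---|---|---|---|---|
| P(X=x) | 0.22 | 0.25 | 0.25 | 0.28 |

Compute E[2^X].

54.72

E[2^X] = Σ 2^x·P(X=x)
 = 4·0.22 + 8·0.25 + 64·0.25 + 128·0.28
 = 0.88 + 2 + 16 + 35.84
 = 54.72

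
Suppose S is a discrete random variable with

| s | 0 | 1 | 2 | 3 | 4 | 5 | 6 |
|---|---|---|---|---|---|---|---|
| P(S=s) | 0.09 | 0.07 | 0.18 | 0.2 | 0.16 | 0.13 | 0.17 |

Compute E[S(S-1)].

11.18

E[S(S-1)] = Σ s(s-1)·P(S=s)
 = 0·0.09 + 0·0.07 + 2·0.18 + 6·0.2 + 12·0.16 + 20·0.13 + 30·0.17
 = 0 + 0 + 0.36 + 1.2 + 1.92 + 2.6 + 5.1
 = 11.18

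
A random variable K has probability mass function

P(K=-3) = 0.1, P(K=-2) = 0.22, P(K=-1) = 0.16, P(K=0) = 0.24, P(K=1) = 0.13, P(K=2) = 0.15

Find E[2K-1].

E[2K-1] = Σ (2k-1)·P(K=k)
 = (-7)·0.1 + (-5)·0.22 + (-3)·0.16 + (-1)·0.24 + 1·0.13 + 3·0.15
 = (-0.7) + (-1.1) + (-0.48) + (-0.24) + 0.13 + 0.45
 = -1.94

-1.94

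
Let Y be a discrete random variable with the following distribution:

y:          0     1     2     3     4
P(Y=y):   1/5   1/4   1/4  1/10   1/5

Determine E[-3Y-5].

-10.55

E[-3Y-5] = Σ (-3y-5)·P(Y=y)
 = (-5)·1/5 + (-8)·1/4 + (-11)·1/4 + (-14)·1/10 + (-17)·1/5
 = (-1) + (-2) + (-11/4) + (-7/5) + (-17/5)
 = -211/20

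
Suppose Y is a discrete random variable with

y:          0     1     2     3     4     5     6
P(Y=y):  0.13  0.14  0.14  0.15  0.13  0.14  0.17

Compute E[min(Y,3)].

E[min(Y,3)] = Σ min(y,3)·P(Y=y)
 = 0·0.13 + 1·0.14 + 2·0.14 + 3·0.15 + 3·0.13 + 3·0.14 + 3·0.17
 = 0 + 0.14 + 0.28 + 0.45 + 0.39 + 0.42 + 0.51
 = 2.19

2.19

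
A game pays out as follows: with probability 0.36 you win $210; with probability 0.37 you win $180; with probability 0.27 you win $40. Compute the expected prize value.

153

E[payout] = 210·0.36 + 180·0.37 + 40·0.27
 = 75.6 + 66.6 + 10.8
 = 153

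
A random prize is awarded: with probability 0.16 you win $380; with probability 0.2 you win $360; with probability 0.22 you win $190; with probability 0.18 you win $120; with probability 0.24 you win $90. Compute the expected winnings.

217.8

E[payout] = 380·0.16 + 360·0.2 + 190·0.22 + 120·0.18 + 90·0.24
 = 60.8 + 72 + 41.8 + 21.6 + 21.6
 = 217.8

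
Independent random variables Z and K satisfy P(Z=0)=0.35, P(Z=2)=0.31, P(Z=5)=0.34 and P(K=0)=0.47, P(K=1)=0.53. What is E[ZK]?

E[ZK] = Σ_z Σ_k zk · P(Z=z)P(K=k)
 = 0·0.1645 + 0·0.1855 + 0·0.1457 + 2·0.1643 + 0·0.1598 + 5·0.1802
 = 0 + 0 + 0 + 0.3286 + 0 + 0.901
 = 1.2296

1.2296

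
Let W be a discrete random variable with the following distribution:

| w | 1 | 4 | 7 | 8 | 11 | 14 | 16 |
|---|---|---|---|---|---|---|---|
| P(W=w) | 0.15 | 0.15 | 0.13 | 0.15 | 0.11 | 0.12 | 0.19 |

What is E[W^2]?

E[W^2] = Σ w^2·P(W=w)
 = 1·0.15 + 16·0.15 + 49·0.13 + 64·0.15 + 121·0.11 + 196·0.12 + 256·0.19
 = 0.15 + 2.4 + 6.37 + 9.6 + 13.31 + 23.52 + 48.64
 = 103.99

103.99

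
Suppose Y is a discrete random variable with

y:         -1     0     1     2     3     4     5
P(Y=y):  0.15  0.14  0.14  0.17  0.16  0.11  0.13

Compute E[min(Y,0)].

-0.15

E[min(Y,0)] = Σ min(y,0)·P(Y=y)
 = (-1)·0.15 + 0·0.14 + 0·0.14 + 0·0.17 + 0·0.16 + 0·0.11 + 0·0.13
 = (-0.15) + 0 + 0 + 0 + 0 + 0 + 0
 = -0.15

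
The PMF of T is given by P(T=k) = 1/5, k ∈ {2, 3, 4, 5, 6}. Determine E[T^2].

E[T^2] = Σ t^2·P(T=t)
 = 4·1/5 + 9·1/5 + 16·1/5 + 25·1/5 + 36·1/5
 = 4/5 + 9/5 + 16/5 + 5 + 36/5
 = 18

18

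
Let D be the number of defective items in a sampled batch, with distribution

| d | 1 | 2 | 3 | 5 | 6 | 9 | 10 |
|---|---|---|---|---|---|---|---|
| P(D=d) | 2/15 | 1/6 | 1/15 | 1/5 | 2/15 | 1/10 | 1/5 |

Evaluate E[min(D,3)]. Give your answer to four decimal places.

2.5667

E[min(D,3)] = Σ min(d,3)·P(D=d)
 = 1·2/15 + 2·1/6 + 3·1/15 + 3·1/5 + 3·2/15 + 3·1/10 + 3·1/5
 = 2/15 + 1/3 + 1/5 + 3/5 + 2/5 + 3/10 + 3/5
 = 77/30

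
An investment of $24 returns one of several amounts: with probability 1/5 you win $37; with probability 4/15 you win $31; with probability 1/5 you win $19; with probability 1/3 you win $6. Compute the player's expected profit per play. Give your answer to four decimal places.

E[payout] = 37·1/5 + 31·4/15 + 19·1/5 + 6·1/3
 = 37/5 + 124/15 + 19/5 + 2
 = 322/15
Net = 322/15 - 24 = -38/15

-2.5333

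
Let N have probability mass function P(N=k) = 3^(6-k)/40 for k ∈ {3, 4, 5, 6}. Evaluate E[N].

3.45

E[N] = Σ n·P(N=n)
 = 3·27/40 + 4·9/40 + 5·3/40 + 6·1/40
 = 81/40 + 9/10 + 3/8 + 3/20
 = 69/20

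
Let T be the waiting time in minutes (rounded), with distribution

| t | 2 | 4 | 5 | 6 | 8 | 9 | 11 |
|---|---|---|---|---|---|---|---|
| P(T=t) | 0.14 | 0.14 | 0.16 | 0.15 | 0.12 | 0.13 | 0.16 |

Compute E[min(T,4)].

E[min(T,4)] = Σ min(t,4)·P(T=t)
 = 2·0.14 + 4·0.14 + 4·0.16 + 4·0.15 + 4·0.12 + 4·0.13 + 4·0.16
 = 0.28 + 0.56 + 0.64 + 0.6 + 0.48 + 0.52 + 0.64
 = 3.72

3.72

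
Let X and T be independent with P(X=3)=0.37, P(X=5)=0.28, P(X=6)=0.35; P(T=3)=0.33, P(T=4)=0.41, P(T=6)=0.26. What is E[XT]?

19.3159

E[XT] = Σ_x Σ_t xt · P(X=x)P(T=t)
 = 9·0.1221 + 12·0.1517 + 18·0.0962 + 15·0.0924 + 20·0.1148 + 30·0.0728 + 18·0.1155 + 24·0.1435 + 36·0.091
 = 1.0989 + 1.8204 + 1.7316 + 1.386 + 2.296 + 2.184 + 2.079 + 3.444 + 3.276
 = 19.3159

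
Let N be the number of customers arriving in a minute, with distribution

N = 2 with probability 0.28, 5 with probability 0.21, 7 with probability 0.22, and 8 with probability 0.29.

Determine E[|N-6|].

2.13

E[|N-6|] = Σ |n-6|·P(N=n)
 = 4·0.28 + 1·0.21 + 1·0.22 + 2·0.29
 = 1.12 + 0.21 + 0.22 + 0.58
 = 2.13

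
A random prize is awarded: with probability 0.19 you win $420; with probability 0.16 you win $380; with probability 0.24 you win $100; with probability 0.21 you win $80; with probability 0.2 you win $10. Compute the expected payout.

E[payout] = 420·0.19 + 380·0.16 + 100·0.24 + 80·0.21 + 10·0.2
 = 79.8 + 60.8 + 24 + 16.8 + 2
 = 183.4

183.4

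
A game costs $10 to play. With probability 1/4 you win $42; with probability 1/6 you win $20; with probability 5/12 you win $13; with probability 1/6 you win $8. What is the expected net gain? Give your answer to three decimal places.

10.583

E[payout] = 42·1/4 + 20·1/6 + 13·5/12 + 8·1/6
 = 21/2 + 10/3 + 65/12 + 4/3
 = 247/12
Net = 247/12 - 10 = 127/12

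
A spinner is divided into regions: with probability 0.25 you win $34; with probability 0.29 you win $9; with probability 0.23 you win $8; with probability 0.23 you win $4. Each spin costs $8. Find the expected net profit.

5.87

E[payout] = 34·0.25 + 9·0.29 + 8·0.23 + 4·0.23
 = 8.5 + 2.61 + 1.84 + 0.92
 = 13.87
Net = 13.87 - 8 = 5.87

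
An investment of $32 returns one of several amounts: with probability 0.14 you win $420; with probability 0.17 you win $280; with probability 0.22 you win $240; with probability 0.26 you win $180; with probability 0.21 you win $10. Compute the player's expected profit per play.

176.1

E[payout] = 420·0.14 + 280·0.17 + 240·0.22 + 180·0.26 + 10·0.21
 = 58.8 + 47.6 + 52.8 + 46.8 + 2.1
 = 208.1
Net = 208.1 - 32 = 176.1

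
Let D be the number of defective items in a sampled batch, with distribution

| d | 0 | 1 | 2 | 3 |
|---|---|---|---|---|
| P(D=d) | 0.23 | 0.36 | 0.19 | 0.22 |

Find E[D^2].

E[D^2] = Σ d^2·P(D=d)
 = 0·0.23 + 1·0.36 + 4·0.19 + 9·0.22
 = 0 + 0.36 + 0.76 + 1.98
 = 3.1

3.1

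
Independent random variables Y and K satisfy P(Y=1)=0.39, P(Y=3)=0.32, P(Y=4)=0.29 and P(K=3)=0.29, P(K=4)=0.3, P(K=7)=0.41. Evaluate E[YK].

12.3994

E[YK] = Σ_y Σ_k yk · P(Y=y)P(K=k)
 = 3·0.1131 + 4·0.117 + 7·0.1599 + 9·0.0928 + 12·0.096 + 21·0.1312 + 12·0.0841 + 16·0.087 + 28·0.1189
 = 0.3393 + 0.468 + 1.1193 + 0.8352 + 1.152 + 2.7552 + 1.0092 + 1.392 + 3.3292
 = 12.3994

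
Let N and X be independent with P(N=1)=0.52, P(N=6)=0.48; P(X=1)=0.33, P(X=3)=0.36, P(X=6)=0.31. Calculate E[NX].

11.118

E[NX] = Σ_n Σ_x nx · P(N=n)P(X=x)
 = 1·0.1716 + 3·0.1872 + 6·0.1612 + 6·0.1584 + 18·0.1728 + 36·0.1488
 = 0.1716 + 0.5616 + 0.9672 + 0.9504 + 3.1104 + 5.3568
 = 11.118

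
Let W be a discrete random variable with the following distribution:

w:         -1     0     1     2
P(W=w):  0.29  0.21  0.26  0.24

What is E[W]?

0.45

E[W] = Σ w·P(W=w)
 = (-1)·0.29 + 0·0.21 + 1·0.26 + 2·0.24
 = (-0.29) + 0 + 0.26 + 0.48
 = 0.45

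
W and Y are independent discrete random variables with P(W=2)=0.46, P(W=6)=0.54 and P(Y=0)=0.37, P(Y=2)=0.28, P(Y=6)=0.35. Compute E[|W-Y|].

2.788

E[|W-Y|] = Σ_w Σ_y |w-y| · P(W=w)P(Y=y)
 = 2·0.1702 + 0·0.1288 + 4·0.161 + 6·0.1998 + 4·0.1512 + 0·0.189
 = 0.3404 + 0 + 0.644 + 1.1988 + 0.6048 + 0
 = 2.788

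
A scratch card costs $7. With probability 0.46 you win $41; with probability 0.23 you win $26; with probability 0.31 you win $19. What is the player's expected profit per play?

E[payout] = 41·0.46 + 26·0.23 + 19·0.31
 = 18.86 + 5.98 + 5.89
 = 30.73
Net = 30.73 - 7 = 23.73

23.73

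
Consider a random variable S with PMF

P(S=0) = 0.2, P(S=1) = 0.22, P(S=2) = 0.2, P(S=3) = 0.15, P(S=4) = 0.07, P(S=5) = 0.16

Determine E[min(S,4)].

E[min(S,4)] = Σ min(s,4)·P(S=s)
 = 0·0.2 + 1·0.22 + 2·0.2 + 3·0.15 + 4·0.07 + 4·0.16
 = 0 + 0.22 + 0.4 + 0.45 + 0.28 + 0.64
 = 1.99

1.99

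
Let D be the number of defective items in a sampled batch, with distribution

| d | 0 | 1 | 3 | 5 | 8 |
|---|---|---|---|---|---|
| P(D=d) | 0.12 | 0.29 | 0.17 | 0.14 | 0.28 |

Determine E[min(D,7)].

E[min(D,7)] = Σ min(d,7)·P(D=d)
 = 0·0.12 + 1·0.29 + 3·0.17 + 5·0.14 + 7·0.28
 = 0 + 0.29 + 0.51 + 0.7 + 1.96
 = 3.46

3.46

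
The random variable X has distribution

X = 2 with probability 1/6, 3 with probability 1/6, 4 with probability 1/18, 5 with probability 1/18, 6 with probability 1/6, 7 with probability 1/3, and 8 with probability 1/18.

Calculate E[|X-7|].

2

E[|X-7|] = Σ |x-7|·P(X=x)
 = 5·1/6 + 4·1/6 + 3·1/18 + 2·1/18 + 1·1/6 + 0·1/3 + 1·1/18
 = 5/6 + 2/3 + 1/6 + 1/9 + 1/6 + 0 + 1/18
 = 2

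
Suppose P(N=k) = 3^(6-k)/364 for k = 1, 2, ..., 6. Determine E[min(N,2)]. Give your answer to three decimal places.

1.332

E[min(N,2)] = Σ min(n,2)·P(N=n)
 = 1·243/364 + 2·81/364 + 2·27/364 + 2·9/364 + 2·3/364 + 2·1/364
 = 243/364 + 81/182 + 27/182 + 9/182 + 3/182 + 1/182
 = 485/364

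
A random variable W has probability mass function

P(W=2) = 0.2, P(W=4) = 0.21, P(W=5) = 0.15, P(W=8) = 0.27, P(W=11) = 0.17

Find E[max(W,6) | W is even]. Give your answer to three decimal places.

6.794

P(W is even) = 0.2 + 0.21 + 0.27 = 0.68.
E[max(W,6) | W is even] = [6·0.2 + 6·0.21 + 8·0.27] / 0.68
 = 4.62 / 0.68
 = 231/34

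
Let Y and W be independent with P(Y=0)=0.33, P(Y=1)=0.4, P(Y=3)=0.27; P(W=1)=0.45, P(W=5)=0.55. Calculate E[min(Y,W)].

0.967

E[min(Y,W)] = Σ_y Σ_w min(y,w) · P(Y=y)P(W=w)
 = 0·0.1485 + 0·0.1815 + 1·0.18 + 1·0.22 + 1·0.1215 + 3·0.1485
 = 0 + 0 + 0.18 + 0.22 + 0.1215 + 0.4455
 = 0.967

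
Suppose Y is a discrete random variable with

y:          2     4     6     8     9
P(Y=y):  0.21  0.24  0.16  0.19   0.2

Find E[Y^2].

E[Y^2] = Σ y^2·P(Y=y)
 = 4·0.21 + 16·0.24 + 36·0.16 + 64·0.19 + 81·0.2
 = 0.84 + 3.84 + 5.76 + 12.16 + 16.2
 = 38.8

38.8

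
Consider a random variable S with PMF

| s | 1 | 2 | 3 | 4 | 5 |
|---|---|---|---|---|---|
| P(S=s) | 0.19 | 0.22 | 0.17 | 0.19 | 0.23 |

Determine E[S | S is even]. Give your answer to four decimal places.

2.9268

P(S is even) = 0.22 + 0.19 = 0.41.
E[S | S is even] = [2·0.22 + 4·0.19] / 0.41
 = 1.2 / 0.41
 = 120/41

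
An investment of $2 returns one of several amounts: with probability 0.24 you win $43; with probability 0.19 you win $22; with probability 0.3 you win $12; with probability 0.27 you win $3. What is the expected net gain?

16.91

E[payout] = 43·0.24 + 22·0.19 + 12·0.3 + 3·0.27
 = 10.32 + 4.18 + 3.6 + 0.81
 = 18.91
Net = 18.91 - 2 = 16.91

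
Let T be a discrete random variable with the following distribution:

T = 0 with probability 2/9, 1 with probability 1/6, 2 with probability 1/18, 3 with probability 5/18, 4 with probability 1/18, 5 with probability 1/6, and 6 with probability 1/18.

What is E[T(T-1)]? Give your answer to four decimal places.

7.4444

E[T(T-1)] = Σ t(t-1)·P(T=t)
 = 0·2/9 + 0·1/6 + 2·1/18 + 6·5/18 + 12·1/18 + 20·1/6 + 30·1/18
 = 0 + 0 + 1/9 + 5/3 + 2/3 + 10/3 + 5/3
 = 67/9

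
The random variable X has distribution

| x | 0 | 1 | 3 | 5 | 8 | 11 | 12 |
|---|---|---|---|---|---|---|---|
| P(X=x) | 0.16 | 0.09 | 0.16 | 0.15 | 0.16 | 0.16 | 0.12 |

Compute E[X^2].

E[X^2] = Σ x^2·P(X=x)
 = 0·0.16 + 1·0.09 + 9·0.16 + 25·0.15 + 64·0.16 + 121·0.16 + 144·0.12
 = 0 + 0.09 + 1.44 + 3.75 + 10.24 + 19.36 + 17.28
 = 52.16

52.16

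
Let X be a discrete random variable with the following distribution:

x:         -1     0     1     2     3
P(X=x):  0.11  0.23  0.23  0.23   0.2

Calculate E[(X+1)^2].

6.42

E[(X+1)^2] = Σ (x+1)^2·P(X=x)
 = 0·0.11 + 1·0.23 + 4·0.23 + 9·0.23 + 16·0.2
 = 0 + 0.23 + 0.92 + 2.07 + 3.2
 = 6.42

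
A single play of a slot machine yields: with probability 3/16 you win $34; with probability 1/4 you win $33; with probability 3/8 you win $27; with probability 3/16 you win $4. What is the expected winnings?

25.5

E[payout] = 34·3/16 + 33·1/4 + 27·3/8 + 4·3/16
 = 51/8 + 33/4 + 81/8 + 3/4
 = 51/2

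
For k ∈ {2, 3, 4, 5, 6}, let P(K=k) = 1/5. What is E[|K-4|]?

E[|K-4|] = Σ |k-4|·P(K=k)
 = 2·1/5 + 1·1/5 + 0·1/5 + 1·1/5 + 2·1/5
 = 2/5 + 1/5 + 0 + 1/5 + 2/5
 = 6/5

1.2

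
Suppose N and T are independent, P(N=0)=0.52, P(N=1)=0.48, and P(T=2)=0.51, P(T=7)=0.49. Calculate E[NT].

E[NT] = Σ_n Σ_t nt · P(N=n)P(T=t)
 = 0·0.2652 + 0·0.2548 + 2·0.2448 + 7·0.2352
 = 0 + 0 + 0.4896 + 1.6464
 = 2.136

2.136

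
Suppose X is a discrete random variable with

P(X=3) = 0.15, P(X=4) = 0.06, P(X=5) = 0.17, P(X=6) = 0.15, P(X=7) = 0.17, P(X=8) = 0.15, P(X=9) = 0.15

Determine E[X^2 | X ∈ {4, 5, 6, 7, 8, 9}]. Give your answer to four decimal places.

P(X ∈ {4, 5, 6, 7, 8, 9}) = 0.06 + 0.17 + 0.15 + 0.17 + 0.15 + 0.15 = 0.85.
E[X^2 | X ∈ {4, 5, 6, 7, 8, 9}] = [16·0.06 + 25·0.17 + 36·0.15 + 49·0.17 + 64·0.15 + 81·0.15] / 0.85
 = 40.69 / 0.85
 = 4069/85

47.8706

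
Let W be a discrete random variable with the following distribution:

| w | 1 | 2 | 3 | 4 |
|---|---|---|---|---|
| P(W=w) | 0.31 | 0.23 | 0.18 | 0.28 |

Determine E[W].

E[W] = Σ w·P(W=w)
 = 1·0.31 + 2·0.23 + 3·0.18 + 4·0.28
 = 0.31 + 0.46 + 0.54 + 1.12
 = 2.43

2.43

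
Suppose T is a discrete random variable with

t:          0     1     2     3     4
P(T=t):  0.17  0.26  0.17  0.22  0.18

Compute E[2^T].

6.01

E[2^T] = Σ 2^t·P(T=t)
 = 1·0.17 + 2·0.26 + 4·0.17 + 8·0.22 + 16·0.18
 = 0.17 + 0.52 + 0.68 + 1.76 + 2.88
 = 6.01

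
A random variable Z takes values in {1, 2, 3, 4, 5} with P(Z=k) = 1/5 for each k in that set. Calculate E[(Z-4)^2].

3

E[(Z-4)^2] = Σ (z-4)^2·P(Z=z)
 = 9·1/5 + 4·1/5 + 1·1/5 + 0·1/5 + 1·1/5
 = 9/5 + 4/5 + 1/5 + 0 + 1/5
 = 3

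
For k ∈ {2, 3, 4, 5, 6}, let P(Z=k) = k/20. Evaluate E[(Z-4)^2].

2

E[(Z-4)^2] = Σ (z-4)^2·P(Z=z)
 = 4·1/10 + 1·3/20 + 0·1/5 + 1·1/4 + 4·3/10
 = 2/5 + 3/20 + 0 + 1/4 + 6/5
 = 2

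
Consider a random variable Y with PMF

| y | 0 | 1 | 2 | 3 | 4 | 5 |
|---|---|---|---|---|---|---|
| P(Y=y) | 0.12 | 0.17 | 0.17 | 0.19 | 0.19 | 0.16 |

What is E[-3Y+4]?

-3.92

E[-3Y+4] = Σ (-3y+4)·P(Y=y)
 = 4·0.12 + 1·0.17 + (-2)·0.17 + (-5)·0.19 + (-8)·0.19 + (-11)·0.16
 = 0.48 + 0.17 + (-0.34) + (-0.95) + (-1.52) + (-1.76)
 = -3.92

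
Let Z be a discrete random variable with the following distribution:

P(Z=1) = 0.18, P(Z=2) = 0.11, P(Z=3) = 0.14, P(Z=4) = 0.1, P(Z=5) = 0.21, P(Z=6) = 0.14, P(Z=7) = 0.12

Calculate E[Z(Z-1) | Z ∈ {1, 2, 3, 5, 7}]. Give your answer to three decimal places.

13.553

P(Z ∈ {1, 2, 3, 5, 7}) = 0.18 + 0.11 + 0.14 + 0.21 + 0.12 = 0.76.
E[Z(Z-1) | Z ∈ {1, 2, 3, 5, 7}] = [0·0.18 + 2·0.11 + 6·0.14 + 20·0.21 + 42·0.12] / 0.76
 = 10.3 / 0.76
 = 515/38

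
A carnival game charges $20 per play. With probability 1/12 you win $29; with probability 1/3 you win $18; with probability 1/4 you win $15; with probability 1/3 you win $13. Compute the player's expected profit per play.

E[payout] = 29·1/12 + 18·1/3 + 15·1/4 + 13·1/3
 = 29/12 + 6 + 15/4 + 13/3
 = 33/2
Net = 33/2 - 20 = -7/2

-3.5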